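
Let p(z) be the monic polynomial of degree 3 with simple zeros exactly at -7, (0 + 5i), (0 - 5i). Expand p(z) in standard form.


The polynomial is p(z) = ∏_{α ∈ S} (z − α), where S = {-7, (0 + 5i), (0 - 5i)}.
Expanding the product yields: p(z) = z^3 + 7·z^2 + 25·z + 175.
Note conjugate pairs combine to real quadratics: (z − (0+5i))(z − (0−5i)) = z² + 25.
The resulting polynomial has degree 3 and real coefficients as required.

p(z) = z^3 + 7·z^2 + 25·z + 175.


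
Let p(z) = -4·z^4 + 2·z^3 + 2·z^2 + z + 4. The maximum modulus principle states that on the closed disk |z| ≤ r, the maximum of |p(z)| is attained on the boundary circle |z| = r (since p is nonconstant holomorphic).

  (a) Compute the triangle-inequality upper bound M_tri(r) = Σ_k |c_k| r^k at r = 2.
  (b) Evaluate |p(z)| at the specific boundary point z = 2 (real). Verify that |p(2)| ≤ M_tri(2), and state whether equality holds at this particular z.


Coefficients: c_0 = 4, c_1 = 1, c_2 = 2, c_3 = 2, c_4 = -4. Radius r = 2.
Part (a). Triangle bound: M_tri(r) = Σ_k |c_k| r^k
  = |4|·2^0 + |1|·2^1 + |2|·2^2 + |2|·2^3 + |-4|·2^4
  = 4 + 2 + 8 + 16 + 64 = 94.
This bounds M(r) := max_{|z|=r} |p(z)| from above; equality holds iff all terms c_k z^k can be made to align in phase at a single z on |z|=r.
Part (b). At z = 2 (real, on the circle |z| = r):
  p(2) = (4)·2^0 + (1)·2^1 + (2)·2^2 + (2)·2^3 + (-4)·2^4 = -34.
  |p(2)| = 34.
Check: |p(2)| = 34 ≤ 94 = M_tri(2). ✓ Equality does not hold at z = 2 (the coefficients have mixed signs, so the terms do not all align in phase there).

M_tri(2) = 94; |p(2)| = 34; equality at z=2: no.


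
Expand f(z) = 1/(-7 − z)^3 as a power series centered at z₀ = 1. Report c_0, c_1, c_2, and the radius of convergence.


Let w = z − z₀, so z = z₀ + w.
Then -7 − z = -7 − (z₀ + w) = (-7 − z₀) − w = -8 − w.
f(z) = 1/(-8 − w)^3 = (1/(-8)^3) · (1 − w/(-8))^{−3}.
By the binomial series (1−u)^{−3} = Σ_{n≥0} C(n+2, 2) u^n for |u|<1, with u = w/(-8):
  c_n = C(n+2, 2) / (-8)^(n+3).
  c_0 = 1/(-8)^3 = -1/512.
  c_1 = 3/(-8)^4 = 3/4096.
  c_2 = 6/(-8)^5 = -3/16384.
The series is valid for |w/d| < 1, i.e. |z − z₀| < |d|.
Radius of convergence: R = |-7 − z₀| = |-8| = 8 (distance from z₀ to the singularity z = -7).

c_0 = -1/512, c_1 = 3/4096, c_2 = -3/16384; R = 8.


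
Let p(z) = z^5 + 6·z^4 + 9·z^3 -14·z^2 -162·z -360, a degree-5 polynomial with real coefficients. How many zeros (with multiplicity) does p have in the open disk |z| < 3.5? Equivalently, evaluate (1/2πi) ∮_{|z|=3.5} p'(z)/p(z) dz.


The zeros of p are: -4, (-1 + 3i), (-1 - 3i), 3, -3.
Their magnitudes are: 4, 3.162, 3.162, 3, 3.
Zeros with |z| < R = 3.5: (-1 + 3i), (-1 - 3i), 3, -3.
Count = 4.
By the argument principle, (1/2πi) ∮_{|z|=R} p'(z)/p(z) dz equals exactly this count.

Number of zeros inside |z| < 3.5: 4.


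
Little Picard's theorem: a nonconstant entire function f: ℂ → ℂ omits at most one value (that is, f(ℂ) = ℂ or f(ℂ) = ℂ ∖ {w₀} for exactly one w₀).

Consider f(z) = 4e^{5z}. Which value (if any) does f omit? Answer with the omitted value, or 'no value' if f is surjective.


Little Picard bounds the complement of f(ℂ) to at most one point.
e^{5z} is never zero on ℂ, so 4·e^{5z} takes every value in ℂ ∖ {0}. Adding 0 shifts the range to ℂ ∖ {0}. Thus f omits exactly the value 0.

Omitted value: 0.


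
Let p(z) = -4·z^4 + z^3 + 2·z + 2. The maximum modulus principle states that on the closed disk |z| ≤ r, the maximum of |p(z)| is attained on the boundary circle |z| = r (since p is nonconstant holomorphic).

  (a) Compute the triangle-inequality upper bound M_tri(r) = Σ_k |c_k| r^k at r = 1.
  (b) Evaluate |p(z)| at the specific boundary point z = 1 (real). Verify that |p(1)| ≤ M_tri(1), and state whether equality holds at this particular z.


Coefficients: c_0 = 2, c_1 = 2, c_2 = 0, c_3 = 1, c_4 = -4. Radius r = 1.
Part (a). Triangle bound: M_tri(r) = Σ_k |c_k| r^k
  = |2|·1^0 + |2|·1^1 + |0|·1^2 + |1|·1^3 + |-4|·1^4
  = 2 + 2 + 0 + 1 + 4 = 9.
This bounds M(r) := max_{|z|=r} |p(z)| from above; equality holds iff all terms c_k z^k can be made to align in phase at a single z on |z|=r.
Part (b). At z = 1 (real, on the circle |z| = r):
  p(1) = (2)·1^0 + (2)·1^1 + (0)·1^2 + (1)·1^3 + (-4)·1^4 = 1.
  |p(1)| = 1.
Check: |p(1)| = 1 ≤ 9 = M_tri(1). ✓ Equality does not hold at z = 1 (the coefficients have mixed signs, so the terms do not all align in phase there).

M_tri(1) = 9; |p(1)| = 1; equality at z=1: no.


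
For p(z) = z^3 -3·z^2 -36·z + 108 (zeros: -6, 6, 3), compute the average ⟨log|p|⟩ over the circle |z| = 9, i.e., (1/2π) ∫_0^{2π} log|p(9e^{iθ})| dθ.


Zeros: -6, 3, 6; r = 9.
Inside |z| < r: -6, 3, 6. Outside (|z| ≥ r): ∅.
p(0) = 108, so log|p(0)| = log(108) = 4.6821.
Apply Jensen: I(r) = log|p(0)| + Σ_k log(r/|z_k|), summed over zeros inside |z| < r.
  log(r/|z_k|) for z_k = -6: log(9/6) = 0.4055
  log(r/|z_k|) for z_k = 6: log(9/6) = 0.4055
  log(r/|z_k|) for z_k = 3: log(9/3) = 1.0986
Sum over inside zeros: 1.9095.
I(r) = log|p(0)| + (inside sum) = 4.6821 + 1.9095 = 6.5917.
Closed form (all zeros inside, monic): I(r) = n·log(r) = 3·log(9) = 6.5917. ✓

I(r) ≈ 6.5917.


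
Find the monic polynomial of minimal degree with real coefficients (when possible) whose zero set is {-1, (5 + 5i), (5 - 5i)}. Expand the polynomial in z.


The polynomial is p(z) = ∏_{α ∈ S} (z − α), where S = {-1, (5 + 5i), (5 - 5i)}.
Expanding the product yields: p(z) = z^3 -9·z^2 + 40·z + 50.
Note conjugate pairs combine to real quadratics: (z − (5+5i))(z − (5−5i)) = z² − 10z + 50.
The resulting polynomial has degree 3 and real coefficients as required.

p(z) = z^3 -9·z^2 + 40·z + 50.


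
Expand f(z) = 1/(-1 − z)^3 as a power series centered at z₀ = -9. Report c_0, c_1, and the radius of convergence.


Let w = z − z₀, so z = z₀ + w.
Then -1 − z = -1 − (z₀ + w) = (-1 − z₀) − w = 8 − w.
f(z) = 1/(8 − w)^3 = (1/(8)^3) · (1 − w/(8))^{−3}.
By the binomial series (1−u)^{−3} = Σ_{n≥0} C(n+2, 2) u^n for |u|<1, with u = w/(8):
  c_n = C(n+2, 2) / (8)^(n+3).
  c_0 = 1/(8)^3 = 1/512.
  c_1 = 3/(8)^4 = 3/4096.
The series is valid for |w/d| < 1, i.e. |z − z₀| < |d|.
Radius of convergence: R = |-1 − z₀| = |8| = 8 (distance from z₀ to the singularity z = -1).

c_0 = 1/512, c_1 = 3/4096; R = 8.


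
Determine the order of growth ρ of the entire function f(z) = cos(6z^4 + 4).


Write cos(w) = (e^{iw} ± e^{−iw})/(2 or 2i), so |cos(w)| ≤ e^{|w|}. With w = 6z^4 + 4, |w| ≤ 6r^4 + 4 on |z|=r, giving M(r) ≤ e^{6r^4 + 4} and ρ ≤ 4. For the lower bound, choose z on |z|=r with 6z^4 purely imaginary of modulus 6r^4; then |cos(6z^4 + 4)| grows like e^{6r^4}/2, so ρ ≥ 4. Hence ρ = 4.
Therefore ρ = 4.

Order ρ = 4.


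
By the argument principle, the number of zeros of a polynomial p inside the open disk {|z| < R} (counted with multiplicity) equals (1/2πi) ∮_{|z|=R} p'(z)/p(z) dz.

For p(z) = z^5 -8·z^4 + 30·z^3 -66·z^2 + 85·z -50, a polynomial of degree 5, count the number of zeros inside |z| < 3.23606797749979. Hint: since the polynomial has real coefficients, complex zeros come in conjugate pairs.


The zeros of p are: (2 + 1i), (2 - 1i), 2, (1 + 2i), (1 - 2i).
Their magnitudes are: 2.236, 2.236, 2, 2.236, 2.236.
Zeros with |z| < R = 3.23606797749979: (2 + 1i), (2 - 1i), 2, (1 + 2i), (1 - 2i).
Count = 5.
By the argument principle, (1/2πi) ∮_{|z|=R} p'(z)/p(z) dz equals exactly this count.

Number of zeros inside |z| < 3.23606797749979: 5.


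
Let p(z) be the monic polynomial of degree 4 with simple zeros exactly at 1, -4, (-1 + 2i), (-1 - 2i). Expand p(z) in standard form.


The polynomial is p(z) = ∏_{α ∈ S} (z − α), where S = {1, -4, (-1 + 2i), (-1 - 2i)}.
Expanding the product yields: p(z) = z^4 + 5·z^3 + 7·z^2 + 7·z -20.
Note conjugate pairs combine to real quadratics: (z − (-1+2i))(z − (-1−2i)) = z² + 2z + 5.
The resulting polynomial has degree 4 and real coefficients as required.

p(z) = z^4 + 5·z^3 + 7·z^2 + 7·z -20.


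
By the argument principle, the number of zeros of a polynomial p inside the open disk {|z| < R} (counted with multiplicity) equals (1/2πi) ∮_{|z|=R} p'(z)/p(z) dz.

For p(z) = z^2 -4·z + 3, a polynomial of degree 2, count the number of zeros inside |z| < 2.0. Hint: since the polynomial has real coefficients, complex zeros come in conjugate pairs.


The zeros of p are: 3, 1.
Their magnitudes are: 3, 1.
Zeros with |z| < R = 2.0: 1.
Count = 1.
By the argument principle, (1/2πi) ∮_{|z|=R} p'(z)/p(z) dz equals exactly this count.

Number of zeros inside |z| < 2.0: 1.


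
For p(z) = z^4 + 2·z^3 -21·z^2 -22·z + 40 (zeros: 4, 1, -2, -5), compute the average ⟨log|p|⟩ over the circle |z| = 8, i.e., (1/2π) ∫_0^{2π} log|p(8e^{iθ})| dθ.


Zeros: -5, -2, 1, 4; r = 8.
Inside |z| < r: -5, -2, 1, 4. Outside (|z| ≥ r): ∅.
p(0) = 40, so log|p(0)| = log(40) = 3.6889.
Apply Jensen: I(r) = log|p(0)| + Σ_k log(r/|z_k|), summed over zeros inside |z| < r.
  log(r/|z_k|) for z_k = 4: log(8/4) = 0.6931
  log(r/|z_k|) for z_k = 1: log(8/1) = 2.0794
  log(r/|z_k|) for z_k = -2: log(8/2) = 1.3863
  log(r/|z_k|) for z_k = -5: log(8/5) = 0.4700
Sum over inside zeros: 4.6289.
I(r) = log|p(0)| + (inside sum) = 3.6889 + 4.6289 = 8.3178.
Closed form (all zeros inside, monic): I(r) = n·log(r) = 4·log(8) = 8.3178. ✓

I(r) ≈ 8.3178.


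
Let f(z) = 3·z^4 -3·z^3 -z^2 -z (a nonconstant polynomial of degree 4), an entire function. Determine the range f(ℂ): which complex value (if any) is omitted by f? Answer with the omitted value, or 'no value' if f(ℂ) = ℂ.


Little Picard bounds the complement of f(ℂ) to at most one point.
For every w ∈ ℂ, the equation p(z) − w = 0 is a nonconstant polynomial in z and hence has at least one root by the fundamental theorem of algebra. So p is surjective onto ℂ, omitting no value.

Omitted value: no value.


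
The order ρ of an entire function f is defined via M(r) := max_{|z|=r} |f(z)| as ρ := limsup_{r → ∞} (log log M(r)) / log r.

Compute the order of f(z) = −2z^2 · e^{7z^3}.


M(r) = max_{|z|=r} |-2|·|z|^2·|e^{7z^3}| = 2·r^2 · e^{7r^3} (the factors attain their maxima compatibly on |z|=r). Then log M(r) = log 2 + 2·log r + 7r^3, dominated by the last term, so log log M(r) ~ 3·log r. The polynomial factor -2z^2 contributes only a log r term and does not affect the order. ρ = 3.
Therefore ρ = 3.

Order ρ = 3.


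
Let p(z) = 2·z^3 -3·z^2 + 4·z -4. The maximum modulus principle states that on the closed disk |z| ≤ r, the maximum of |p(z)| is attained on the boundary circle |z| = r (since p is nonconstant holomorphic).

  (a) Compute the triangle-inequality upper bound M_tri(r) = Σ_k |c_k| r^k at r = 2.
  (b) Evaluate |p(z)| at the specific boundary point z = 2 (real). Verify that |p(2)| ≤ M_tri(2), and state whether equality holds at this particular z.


Coefficients: c_0 = -4, c_1 = 4, c_2 = -3, c_3 = 2. Radius r = 2.
Part (a). Triangle bound: M_tri(r) = Σ_k |c_k| r^k
  = |-4|·2^0 + |4|·2^1 + |-3|·2^2 + |2|·2^3
  = 4 + 8 + 12 + 16 = 40.
This bounds M(r) := max_{|z|=r} |p(z)| from above; equality holds iff all terms c_k z^k can be made to align in phase at a single z on |z|=r.
Part (b). At z = 2 (real, on the circle |z| = r):
  p(2) = (-4)·2^0 + (4)·2^1 + (-3)·2^2 + (2)·2^3 = 8.
  |p(2)| = 8.
Check: |p(2)| = 8 ≤ 40 = M_tri(2). ✓ Equality does not hold at z = 2 (the coefficients have mixed signs, so the terms do not all align in phase there).

M_tri(2) = 40; |p(2)| = 8; equality at z=2: no.


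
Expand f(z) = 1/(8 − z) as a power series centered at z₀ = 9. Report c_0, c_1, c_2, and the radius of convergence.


Let w = z − z₀, so z = z₀ + w.
Then 8 − z = 8 − (z₀ + w) = (8 − z₀) − w = -1 − w.
f(z) = 1/(-1 − w) = (1/(-1)) · 1/(1 − w/(-1)) = Σ_{n≥0} w^n / (-1)^(n+1).
So c_n = 1/(-1)^(n+1):
  c_0 = 1/(-1)^1 = -1.
  c_1 = 1/(-1)^2 = 1.
  c_2 = 1/(-1)^3 = -1.
The series is valid for |w/d| < 1, i.e. |z − z₀| < |d|.
Radius of convergence: R = |8 − z₀| = |-1| = 1 (distance from z₀ to the singularity z = 8).

c_0 = -1, c_1 = 1, c_2 = -1; R = 1.


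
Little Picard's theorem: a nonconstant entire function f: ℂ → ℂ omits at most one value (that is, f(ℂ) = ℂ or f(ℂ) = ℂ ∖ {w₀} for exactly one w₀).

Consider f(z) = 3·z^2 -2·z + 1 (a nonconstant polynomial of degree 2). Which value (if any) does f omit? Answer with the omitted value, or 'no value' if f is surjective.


Little Picard bounds the complement of f(ℂ) to at most one point.
For every w ∈ ℂ, the equation p(z) − w = 0 is a nonconstant polynomial in z and hence has at least one root by the fundamental theorem of algebra. So p is surjective onto ℂ, omitting no value.

Omitted value: no value.


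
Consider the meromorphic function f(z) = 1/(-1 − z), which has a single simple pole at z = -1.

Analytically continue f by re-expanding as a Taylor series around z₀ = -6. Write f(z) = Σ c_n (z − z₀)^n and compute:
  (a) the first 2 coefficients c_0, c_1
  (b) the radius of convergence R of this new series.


Let w = z − z₀, so z = z₀ + w.
Then -1 − z = -1 − (z₀ + w) = (-1 − z₀) − w = 5 − w.
f(z) = 1/(5 − w) = (1/(5)) · 1/(1 − w/(5)) = Σ_{n≥0} w^n / (5)^(n+1).
So c_n = 1/(5)^(n+1):
  c_0 = 1/(5)^1 = 1/5.
  c_1 = 1/(5)^2 = 1/25.
The series is valid for |w/d| < 1, i.e. |z − z₀| < |d|.
Radius of convergence: R = |-1 − z₀| = |5| = 5 (distance from z₀ to the singularity z = -1).

c_0 = 1/5, c_1 = 1/25; R = 5.


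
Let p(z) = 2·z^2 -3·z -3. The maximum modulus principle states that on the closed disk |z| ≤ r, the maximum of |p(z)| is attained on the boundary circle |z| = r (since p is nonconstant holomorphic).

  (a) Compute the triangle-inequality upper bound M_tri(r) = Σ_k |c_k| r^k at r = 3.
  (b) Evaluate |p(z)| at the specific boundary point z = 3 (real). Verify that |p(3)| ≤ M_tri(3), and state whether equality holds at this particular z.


Coefficients: c_0 = -3, c_1 = -3, c_2 = 2. Radius r = 3.
Part (a). Triangle bound: M_tri(r) = Σ_k |c_k| r^k
  = |-3|·3^0 + |-3|·3^1 + |2|·3^2
  = 3 + 9 + 18 = 30.
This bounds M(r) := max_{|z|=r} |p(z)| from above; equality holds iff all terms c_k z^k can be made to align in phase at a single z on |z|=r.
Part (b). At z = 3 (real, on the circle |z| = r):
  p(3) = (-3)·3^0 + (-3)·3^1 + (2)·3^2 = 6.
  |p(3)| = 6.
Check: |p(3)| = 6 ≤ 30 = M_tri(3). ✓ Equality does not hold at z = 3 (the coefficients have mixed signs, so the terms do not all align in phase there).

M_tri(3) = 30; |p(3)| = 6; equality at z=3: no.


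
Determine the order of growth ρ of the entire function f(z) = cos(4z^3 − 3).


Write cos(w) = (e^{iw} ± e^{−iw})/(2 or 2i), so |cos(w)| ≤ e^{|w|}. With w = 4z^3 − 3, |w| ≤ 4r^3 + 3 on |z|=r, giving M(r) ≤ e^{4r^3 + 3} and ρ ≤ 3. For the lower bound, choose z on |z|=r with 4z^3 purely imaginary of modulus 4r^3; then |cos(4z^3 − 3)| grows like e^{4r^3}/2, so ρ ≥ 3. Hence ρ = 3.
Therefore ρ = 3.

Order ρ = 3.


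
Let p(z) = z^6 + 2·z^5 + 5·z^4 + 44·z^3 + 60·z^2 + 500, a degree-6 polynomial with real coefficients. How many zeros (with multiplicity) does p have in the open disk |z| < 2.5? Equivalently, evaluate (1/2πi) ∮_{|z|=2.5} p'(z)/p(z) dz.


The zeros of p are: (1 + 2i), (1 - 2i), (-3 + 1i), (-3 - 1i), (1 + 3i), (1 - 3i).
Their magnitudes are: 2.236, 2.236, 3.162, 3.162, 3.162, 3.162.
Zeros with |z| < R = 2.5: (1 + 2i), (1 - 2i).
Count = 2.
By the argument principle, (1/2πi) ∮_{|z|=R} p'(z)/p(z) dz equals exactly this count.

Number of zeros inside |z| < 2.5: 2.


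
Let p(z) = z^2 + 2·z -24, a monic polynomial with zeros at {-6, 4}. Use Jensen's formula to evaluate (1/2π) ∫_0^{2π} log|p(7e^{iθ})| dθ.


Zeros: -6, 4; r = 7.
Inside |z| < r: -6, 4. Outside (|z| ≥ r): ∅.
p(0) = -24, so log|p(0)| = log(24) = 3.1781.
Apply Jensen: I(r) = log|p(0)| + Σ_k log(r/|z_k|), summed over zeros inside |z| < r.
  log(r/|z_k|) for z_k = -6: log(7/6) = 0.1542
  log(r/|z_k|) for z_k = 4: log(7/4) = 0.5596
Sum over inside zeros: 0.7138.
I(r) = log|p(0)| + (inside sum) = 3.1781 + 0.7138 = 3.8918.
Closed form (all zeros inside, monic): I(r) = n·log(r) = 2·log(7) = 3.8918. ✓

I(r) ≈ 3.8918.


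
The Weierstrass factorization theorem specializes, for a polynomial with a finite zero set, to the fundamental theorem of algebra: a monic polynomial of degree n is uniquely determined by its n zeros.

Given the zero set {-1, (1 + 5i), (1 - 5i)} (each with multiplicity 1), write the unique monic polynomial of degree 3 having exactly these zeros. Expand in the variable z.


The polynomial is p(z) = ∏_{α ∈ S} (z − α), where S = {-1, (1 + 5i), (1 - 5i)}.
Expanding the product yields: p(z) = z^3 -z^2 + 24·z + 26.
Note conjugate pairs combine to real quadratics: (z − (1+5i))(z − (1−5i)) = z² − 2z + 26.
The resulting polynomial has degree 3 and real coefficients as required.

p(z) = z^3 -z^2 + 24·z + 26.


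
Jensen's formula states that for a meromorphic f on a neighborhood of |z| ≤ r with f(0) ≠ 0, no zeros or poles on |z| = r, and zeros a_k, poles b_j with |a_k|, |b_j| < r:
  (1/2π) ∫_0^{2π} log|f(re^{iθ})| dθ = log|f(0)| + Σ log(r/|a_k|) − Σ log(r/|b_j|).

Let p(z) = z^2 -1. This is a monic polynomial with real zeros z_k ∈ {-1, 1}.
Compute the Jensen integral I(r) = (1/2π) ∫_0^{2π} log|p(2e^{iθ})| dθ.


Zeros: -1, 1; r = 2.
Inside |z| < r: -1, 1. Outside (|z| ≥ r): ∅.
p(0) = -1, so log|p(0)| = log(1) = 0.0000.
Apply Jensen: I(r) = log|p(0)| + Σ_k log(r/|z_k|), summed over zeros inside |z| < r.
  log(r/|z_k|) for z_k = -1: log(2/1) = 0.6931
  log(r/|z_k|) for z_k = 1: log(2/1) = 0.6931
Sum over inside zeros: 1.3863.
I(r) = log|p(0)| + (inside sum) = 0.0000 + 1.3863 = 1.3863.
Closed form (all zeros inside, monic): I(r) = n·log(r) = 2·log(2) = 1.3863. ✓

I(r) ≈ 1.3863.


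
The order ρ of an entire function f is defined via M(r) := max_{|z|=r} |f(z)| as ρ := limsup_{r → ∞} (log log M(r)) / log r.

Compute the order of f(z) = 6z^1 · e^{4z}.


M(r) = max_{|z|=r} |6|·|z|^1·|e^{4z}| = 6·r^1 · e^{4r^1} (the factors attain their maxima compatibly on |z|=r). Then log M(r) = log 6 + 1·log r + 4r^1, dominated by the last term, so log log M(r) ~ 1·log r. The polynomial factor 6z^1 contributes only a log r term and does not affect the order. ρ = 1.
Therefore ρ = 1.

Order ρ = 1.


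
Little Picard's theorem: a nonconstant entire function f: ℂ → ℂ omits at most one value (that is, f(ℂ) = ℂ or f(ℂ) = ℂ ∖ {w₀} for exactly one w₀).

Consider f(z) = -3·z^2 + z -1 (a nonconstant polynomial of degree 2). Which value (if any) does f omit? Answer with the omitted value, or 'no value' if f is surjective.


Little Picard bounds the complement of f(ℂ) to at most one point.
For every w ∈ ℂ, the equation p(z) − w = 0 is a nonconstant polynomial in z and hence has at least one root by the fundamental theorem of algebra. So p is surjective onto ℂ, omitting no value.

Omitted value: no value.


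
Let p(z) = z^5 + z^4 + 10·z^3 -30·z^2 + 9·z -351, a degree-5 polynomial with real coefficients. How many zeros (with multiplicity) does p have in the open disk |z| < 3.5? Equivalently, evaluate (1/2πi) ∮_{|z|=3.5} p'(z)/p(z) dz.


The zeros of p are: (-2 + 3i), (-2 - 3i), (0 + 3i), (0 - 3i), 3.
Their magnitudes are: 3.606, 3.606, 3, 3, 3.
Zeros with |z| < R = 3.5: (0 + 3i), (0 - 3i), 3.
Count = 3.
By the argument principle, (1/2πi) ∮_{|z|=R} p'(z)/p(z) dz equals exactly this count.

Number of zeros inside |z| < 3.5: 3.


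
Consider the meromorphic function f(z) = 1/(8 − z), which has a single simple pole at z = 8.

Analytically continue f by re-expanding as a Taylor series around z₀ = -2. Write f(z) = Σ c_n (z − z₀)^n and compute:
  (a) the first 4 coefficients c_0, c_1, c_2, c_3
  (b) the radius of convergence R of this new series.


Let w = z − z₀, so z = z₀ + w.
Then 8 − z = 8 − (z₀ + w) = (8 − z₀) − w = 10 − w.
f(z) = 1/(10 − w) = (1/(10)) · 1/(1 − w/(10)) = Σ_{n≥0} w^n / (10)^(n+1).
So c_n = 1/(10)^(n+1):
  c_0 = 1/(10)^1 = 1/10.
  c_1 = 1/(10)^2 = 1/100.
  c_2 = 1/(10)^3 = 1/1000.
  c_3 = 1/(10)^4 = 1/10000.
The series is valid for |w/d| < 1, i.e. |z − z₀| < |d|.
Radius of convergence: R = |8 − z₀| = |10| = 10 (distance from z₀ to the singularity z = 8).

c_0 = 1/10, c_1 = 1/100, c_2 = 1/1000, c_3 = 1/10000; R = 10.


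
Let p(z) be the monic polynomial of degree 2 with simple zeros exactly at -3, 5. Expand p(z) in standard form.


The polynomial is p(z) = ∏_{α ∈ S} (z − α), where S = {-3, 5}.
Expanding the product yields: p(z) = z^2 -2·z -15.
The resulting polynomial has degree 2 and real coefficients as required.

p(z) = z^2 -2·z -15.


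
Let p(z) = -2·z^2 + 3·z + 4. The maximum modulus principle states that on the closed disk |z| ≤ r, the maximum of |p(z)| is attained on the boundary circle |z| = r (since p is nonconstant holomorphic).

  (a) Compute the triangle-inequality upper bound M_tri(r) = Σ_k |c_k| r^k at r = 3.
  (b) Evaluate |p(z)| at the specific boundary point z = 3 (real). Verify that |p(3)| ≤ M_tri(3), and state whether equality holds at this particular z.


Coefficients: c_0 = 4, c_1 = 3, c_2 = -2. Radius r = 3.
Part (a). Triangle bound: M_tri(r) = Σ_k |c_k| r^k
  = |4|·3^0 + |3|·3^1 + |-2|·3^2
  = 4 + 9 + 18 = 31.
This bounds M(r) := max_{|z|=r} |p(z)| from above; equality holds iff all terms c_k z^k can be made to align in phase at a single z on |z|=r.
Part (b). At z = 3 (real, on the circle |z| = r):
  p(3) = (4)·3^0 + (3)·3^1 + (-2)·3^2 = -5.
  |p(3)| = 5.
Check: |p(3)| = 5 ≤ 31 = M_tri(3). ✓ Equality does not hold at z = 3 (the coefficients have mixed signs, so the terms do not all align in phase there).

M_tri(3) = 31; |p(3)| = 5; equality at z=3: no.


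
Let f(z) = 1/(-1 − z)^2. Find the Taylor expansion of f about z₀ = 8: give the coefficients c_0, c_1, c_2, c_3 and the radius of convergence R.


Let w = z − z₀, so z = z₀ + w.
Then -1 − z = -1 − (z₀ + w) = (-1 − z₀) − w = -9 − w.
f(z) = 1/(-9 − w)^2 = (1/(-9)^2) · (1 − w/(-9))^{−2}.
By the binomial series (1−u)^{−2} = Σ_{n≥0} C(n+1, 1) u^n for |u|<1, with u = w/(-9):
  c_n = C(n+1, 1) / (-9)^(n+2).
  c_0 = 1/(-9)^2 = 1/81.
  c_1 = 2/(-9)^3 = -2/729.
  c_2 = 3/(-9)^4 = 1/2187.
  c_3 = 4/(-9)^5 = -4/59049.
The series is valid for |w/d| < 1, i.e. |z − z₀| < |d|.
Radius of convergence: R = |-1 − z₀| = |-9| = 9 (distance from z₀ to the singularity z = -1).

c_0 = 1/81, c_1 = -2/729, c_2 = 1/2187, c_3 = -4/59049; R = 9.


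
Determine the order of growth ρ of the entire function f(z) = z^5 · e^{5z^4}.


M(r) = max_{|z|=r} |1|·|z|^5·|e^{5z^4}| = 1·r^5 · e^{5r^4} (the factors attain their maxima compatibly on |z|=r). Then log M(r) = log 1 + 5·log r + 5r^4, dominated by the last term, so log log M(r) ~ 4·log r. The polynomial factor 1z^5 contributes only a log r term and does not affect the order. ρ = 4.
Therefore ρ = 4.

Order ρ = 4.


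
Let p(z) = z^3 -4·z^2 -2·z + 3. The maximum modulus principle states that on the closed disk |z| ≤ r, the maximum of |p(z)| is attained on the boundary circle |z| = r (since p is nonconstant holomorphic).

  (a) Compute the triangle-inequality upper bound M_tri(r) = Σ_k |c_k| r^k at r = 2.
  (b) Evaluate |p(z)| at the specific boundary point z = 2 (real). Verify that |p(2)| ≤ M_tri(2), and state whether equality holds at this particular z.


Coefficients: c_0 = 3, c_1 = -2, c_2 = -4, c_3 = 1. Radius r = 2.
Part (a). Triangle bound: M_tri(r) = Σ_k |c_k| r^k
  = |3|·2^0 + |-2|·2^1 + |-4|·2^2 + |1|·2^3
  = 3 + 4 + 16 + 8 = 31.
This bounds M(r) := max_{|z|=r} |p(z)| from above; equality holds iff all terms c_k z^k can be made to align in phase at a single z on |z|=r.
Part (b). At z = 2 (real, on the circle |z| = r):
  p(2) = (3)·2^0 + (-2)·2^1 + (-4)·2^2 + (1)·2^3 = -9.
  |p(2)| = 9.
Check: |p(2)| = 9 ≤ 31 = M_tri(2). ✓ Equality does not hold at z = 2 (the coefficients have mixed signs, so the terms do not all align in phase there).

M_tri(2) = 31; |p(2)| = 9; equality at z=2: no.


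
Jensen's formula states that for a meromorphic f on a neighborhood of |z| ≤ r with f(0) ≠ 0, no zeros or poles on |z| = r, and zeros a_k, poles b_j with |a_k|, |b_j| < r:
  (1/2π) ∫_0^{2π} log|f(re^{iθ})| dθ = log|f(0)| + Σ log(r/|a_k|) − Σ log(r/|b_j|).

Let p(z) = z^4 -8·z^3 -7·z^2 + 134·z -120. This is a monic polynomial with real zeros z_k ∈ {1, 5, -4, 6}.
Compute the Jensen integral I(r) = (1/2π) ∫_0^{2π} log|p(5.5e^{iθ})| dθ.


Zeros: -4, 1, 5, 6; r = 5.5.
Inside |z| < r: -4, 1, 5. Outside (|z| ≥ r): 6.
p(0) = -120, so log|p(0)| = log(120) = 4.7875.
Apply Jensen: I(r) = log|p(0)| + Σ_k log(r/|z_k|), summed over zeros inside |z| < r.
  log(r/|z_k|) for z_k = 1: log(5.5/1) = 1.7047
  log(r/|z_k|) for z_k = 5: log(5.5/5) = 0.0953
  log(r/|z_k|) for z_k = -4: log(5.5/4) = 0.3185
  Outside zeros (6) contribute nothing to the Jensen sum.
Sum over inside zeros: 2.1185.
I(r) = log|p(0)| + (inside sum) = 4.7875 + 2.1185 = 6.9060.
Note: since some zeros are outside |z| ≤ r, the simplified n·log(r) form does NOT apply — only the inside zeros contribute.

I(r) ≈ 6.9060.


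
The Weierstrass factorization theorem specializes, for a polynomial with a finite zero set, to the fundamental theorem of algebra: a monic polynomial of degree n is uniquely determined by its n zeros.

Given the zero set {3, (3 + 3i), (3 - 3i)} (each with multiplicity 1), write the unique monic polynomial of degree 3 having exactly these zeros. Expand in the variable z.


The polynomial is p(z) = ∏_{α ∈ S} (z − α), where S = {3, (3 + 3i), (3 - 3i)}.
Expanding the product yields: p(z) = z^3 -9·z^2 + 36·z -54.
Note conjugate pairs combine to real quadratics: (z − (3+3i))(z − (3−3i)) = z² − 6z + 18.
The resulting polynomial has degree 3 and real coefficients as required.

p(z) = z^3 -9·z^2 + 36·z -54.


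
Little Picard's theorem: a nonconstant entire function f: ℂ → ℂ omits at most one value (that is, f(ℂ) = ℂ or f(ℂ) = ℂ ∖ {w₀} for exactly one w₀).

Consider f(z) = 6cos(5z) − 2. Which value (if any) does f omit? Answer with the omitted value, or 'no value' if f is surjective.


Little Picard bounds the complement of f(ℂ) to at most one point.
cos is entire and surjective onto ℂ: for every w ∈ ℂ, cos(ζ) = w has a solution ζ ∈ ℂ (e.g., via the complex inverse arccos). With ζ = 5z this gives z = ζ/(5). Then 6·cos(5z) takes every value in 6·ℂ = ℂ, and adding -2 is a bijection of ℂ. So f is surjective and omits no value. (Note: only on the real line is cos bounded by [−1, 1].)

Omitted value: no value.


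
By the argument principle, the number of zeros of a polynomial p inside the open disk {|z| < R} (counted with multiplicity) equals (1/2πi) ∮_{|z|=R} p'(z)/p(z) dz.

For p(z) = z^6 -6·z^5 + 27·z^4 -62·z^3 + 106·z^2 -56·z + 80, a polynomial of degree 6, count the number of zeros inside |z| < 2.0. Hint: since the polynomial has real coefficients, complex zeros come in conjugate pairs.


The zeros of p are: (1 + 3i), (1 - 3i), (0 + 1i), (0 - 1i), (2 + 2i), (2 - 2i).
Their magnitudes are: 3.162, 3.162, 1, 1, 2.828, 2.828.
Zeros with |z| < R = 2.0: (0 + 1i), (0 - 1i).
Count = 2.
By the argument principle, (1/2πi) ∮_{|z|=R} p'(z)/p(z) dz equals exactly this count.

Number of zeros inside |z| < 2.0: 2.


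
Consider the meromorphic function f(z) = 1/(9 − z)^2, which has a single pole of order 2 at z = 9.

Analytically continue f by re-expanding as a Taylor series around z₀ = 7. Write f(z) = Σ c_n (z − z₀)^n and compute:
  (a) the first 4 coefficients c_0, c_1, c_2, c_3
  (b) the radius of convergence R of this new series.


Let w = z − z₀, so z = z₀ + w.
Then 9 − z = 9 − (z₀ + w) = (9 − z₀) − w = 2 − w.
f(z) = 1/(2 − w)^2 = (1/(2)^2) · (1 − w/(2))^{−2}.
By the binomial series (1−u)^{−2} = Σ_{n≥0} C(n+1, 1) u^n for |u|<1, with u = w/(2):
  c_n = C(n+1, 1) / (2)^(n+2).
  c_0 = 1/(2)^2 = 1/4.
  c_1 = 2/(2)^3 = 1/4.
  c_2 = 3/(2)^4 = 3/16.
  c_3 = 4/(2)^5 = 1/8.
The series is valid for |w/d| < 1, i.e. |z − z₀| < |d|.
Radius of convergence: R = |9 − z₀| = |2| = 2 (distance from z₀ to the singularity z = 9).

c_0 = 1/4, c_1 = 1/4, c_2 = 3/16, c_3 = 1/8; R = 2.


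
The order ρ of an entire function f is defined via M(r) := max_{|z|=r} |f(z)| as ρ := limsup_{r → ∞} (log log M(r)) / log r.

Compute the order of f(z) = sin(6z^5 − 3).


Write sin(w) = (e^{iw} ± e^{−iw})/(2 or 2i), so |sin(w)| ≤ e^{|w|}. With w = 6z^5 − 3, |w| ≤ 6r^5 + 3 on |z|=r, giving M(r) ≤ e^{6r^5 + 3} and ρ ≤ 5. For the lower bound, choose z on |z|=r with 6z^5 purely imaginary of modulus 6r^5; then |sin(6z^5 − 3)| grows like e^{6r^5}/2, so ρ ≥ 5. Hence ρ = 5.
Therefore ρ = 5.

Order ρ = 5.


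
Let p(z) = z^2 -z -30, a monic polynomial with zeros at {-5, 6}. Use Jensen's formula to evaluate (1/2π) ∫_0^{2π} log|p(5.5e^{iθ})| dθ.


Zeros: -5, 6; r = 5.5.
Inside |z| < r: -5. Outside (|z| ≥ r): 6.
p(0) = -30, so log|p(0)| = log(30) = 3.4012.
Apply Jensen: I(r) = log|p(0)| + Σ_k log(r/|z_k|), summed over zeros inside |z| < r.
  log(r/|z_k|) for z_k = -5: log(5.5/5) = 0.0953
  Outside zeros (6) contribute nothing to the Jensen sum.
Sum over inside zeros: 0.0953.
I(r) = log|p(0)| + (inside sum) = 3.4012 + 0.0953 = 3.4965.
Note: since some zeros are outside |z| ≤ r, the simplified n·log(r) form does NOT apply — only the inside zeros contribute.

I(r) ≈ 3.4965.


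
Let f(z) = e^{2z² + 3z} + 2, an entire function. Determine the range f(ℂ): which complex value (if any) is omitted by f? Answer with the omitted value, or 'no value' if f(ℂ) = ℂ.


Little Picard bounds the complement of f(ℂ) to at most one point.
The exponent g(z) = 2z² + 3z is a nonconstant polynomial, hence surjective onto ℂ. So e^{g(z)} takes every value in {e^w : w ∈ ℂ} = ℂ ∖ {0}. Adding 2 shifts the range to ℂ ∖ {2}. f omits exactly 2.

Omitted value: 2.


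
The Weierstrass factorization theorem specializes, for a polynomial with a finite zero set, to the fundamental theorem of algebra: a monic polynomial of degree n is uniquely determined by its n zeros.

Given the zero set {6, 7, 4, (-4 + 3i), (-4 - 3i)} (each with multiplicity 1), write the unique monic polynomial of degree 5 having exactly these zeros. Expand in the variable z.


The polynomial is p(z) = ∏_{α ∈ S} (z − α), where S = {6, 7, 4, (-4 + 3i), (-4 - 3i)}.
Expanding the product yields: p(z) = z^5 -9·z^4 -17·z^3 + 159·z^2 + 1006·z -4200.
Note conjugate pairs combine to real quadratics: (z − (-4+3i))(z − (-4−3i)) = z² + 8z + 25.
The resulting polynomial has degree 5 and real coefficients as required.

p(z) = z^5 -9·z^4 -17·z^3 + 159·z^2 + 1006·z -4200.


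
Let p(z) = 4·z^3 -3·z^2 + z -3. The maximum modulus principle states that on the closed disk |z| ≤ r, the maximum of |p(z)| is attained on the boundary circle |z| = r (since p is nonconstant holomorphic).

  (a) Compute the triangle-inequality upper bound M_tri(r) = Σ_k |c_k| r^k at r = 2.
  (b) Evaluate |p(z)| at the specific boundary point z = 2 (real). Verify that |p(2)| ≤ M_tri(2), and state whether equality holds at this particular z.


Coefficients: c_0 = -3, c_1 = 1, c_2 = -3, c_3 = 4. Radius r = 2.
Part (a). Triangle bound: M_tri(r) = Σ_k |c_k| r^k
  = |-3|·2^0 + |1|·2^1 + |-3|·2^2 + |4|·2^3
  = 3 + 2 + 12 + 32 = 49.
This bounds M(r) := max_{|z|=r} |p(z)| from above; equality holds iff all terms c_k z^k can be made to align in phase at a single z on |z|=r.
Part (b). At z = 2 (real, on the circle |z| = r):
  p(2) = (-3)·2^0 + (1)·2^1 + (-3)·2^2 + (4)·2^3 = 19.
  |p(2)| = 19.
Check: |p(2)| = 19 ≤ 49 = M_tri(2). ✓ Equality does not hold at z = 2 (the coefficients have mixed signs, so the terms do not all align in phase there).

M_tri(2) = 49; |p(2)| = 19; equality at z=2: no.


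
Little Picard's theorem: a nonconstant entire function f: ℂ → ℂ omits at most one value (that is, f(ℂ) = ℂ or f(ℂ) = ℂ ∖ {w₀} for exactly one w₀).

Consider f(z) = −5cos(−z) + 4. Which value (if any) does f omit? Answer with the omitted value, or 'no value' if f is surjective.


Little Picard bounds the complement of f(ℂ) to at most one point.
cos is entire and surjective onto ℂ: for every w ∈ ℂ, cos(ζ) = w has a solution ζ ∈ ℂ (e.g., via the complex inverse arccos). With ζ = −z this gives z = ζ/(-1). Then -5·cos(−z) takes every value in -5·ℂ = ℂ, and adding 4 is a bijection of ℂ. So f is surjective and omits no value. (Note: only on the real line is cos bounded by [−1, 1].)

Omitted value: no value.


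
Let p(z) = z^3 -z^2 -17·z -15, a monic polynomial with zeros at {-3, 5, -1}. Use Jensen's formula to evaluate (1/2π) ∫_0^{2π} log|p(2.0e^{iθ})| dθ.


Zeros: -3, -1, 5; r = 2.0.
Inside |z| < r: -1. Outside (|z| ≥ r): -3, 5.
p(0) = -15, so log|p(0)| = log(15) = 2.7081.
Apply Jensen: I(r) = log|p(0)| + Σ_k log(r/|z_k|), summed over zeros inside |z| < r.
  log(r/|z_k|) for z_k = -1: log(2.0/1) = 0.6931
  Outside zeros (-3, 5) contribute nothing to the Jensen sum.
Sum over inside zeros: 0.6931.
I(r) = log|p(0)| + (inside sum) = 2.7081 + 0.6931 = 3.4012.
Note: since some zeros are outside |z| ≤ r, the simplified n·log(r) form does NOT apply — only the inside zeros contribute.

I(r) ≈ 3.4012.


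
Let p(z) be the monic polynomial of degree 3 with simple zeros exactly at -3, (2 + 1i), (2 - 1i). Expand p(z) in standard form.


The polynomial is p(z) = ∏_{α ∈ S} (z − α), where S = {-3, (2 + 1i), (2 - 1i)}.
Expanding the product yields: p(z) = z^3 -z^2 -7·z + 15.
Note conjugate pairs combine to real quadratics: (z − (2+1i))(z − (2−1i)) = z² − 4z + 5.
The resulting polynomial has degree 3 and real coefficients as required.

p(z) = z^3 -z^2 -7·z + 15.


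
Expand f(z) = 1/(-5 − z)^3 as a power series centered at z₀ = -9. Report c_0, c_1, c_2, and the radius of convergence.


Let w = z − z₀, so z = z₀ + w.
Then -5 − z = -5 − (z₀ + w) = (-5 − z₀) − w = 4 − w.
f(z) = 1/(4 − w)^3 = (1/(4)^3) · (1 − w/(4))^{−3}.
By the binomial series (1−u)^{−3} = Σ_{n≥0} C(n+2, 2) u^n for |u|<1, with u = w/(4):
  c_n = C(n+2, 2) / (4)^(n+3).
  c_0 = 1/(4)^3 = 1/64.
  c_1 = 3/(4)^4 = 3/256.
  c_2 = 6/(4)^5 = 3/512.
The series is valid for |w/d| < 1, i.e. |z − z₀| < |d|.
Radius of convergence: R = |-5 − z₀| = |4| = 4 (distance from z₀ to the singularity z = -5).

c_0 = 1/64, c_1 = 3/256, c_2 = 3/512; R = 4.


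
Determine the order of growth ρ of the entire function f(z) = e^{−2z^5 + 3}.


|e^{−2z^5 + 3}| = e^{Re(-2·z^5) + 3} ≤ e^{2|z|^5 + 3} = e^{2r^5 + 3} on |z| = r, so ρ ≤ 5. Choosing z on |z|=r so that -2·z^5 is real positive (always possible by picking arg z appropriately) gives |f(z)| = e^{2r^5 + 3}, matching the bound. The additive constant 3 does not affect log log M(r) ~ 5·log r. Hence ρ = 5.
Therefore ρ = 5.

Order ρ = 5.


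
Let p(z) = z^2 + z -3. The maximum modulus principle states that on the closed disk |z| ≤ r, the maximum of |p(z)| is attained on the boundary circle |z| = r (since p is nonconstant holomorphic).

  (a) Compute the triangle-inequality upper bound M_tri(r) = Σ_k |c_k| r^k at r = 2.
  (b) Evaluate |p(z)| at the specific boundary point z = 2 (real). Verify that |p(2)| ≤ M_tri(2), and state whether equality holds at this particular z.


Coefficients: c_0 = -3, c_1 = 1, c_2 = 1. Radius r = 2.
Part (a). Triangle bound: M_tri(r) = Σ_k |c_k| r^k
  = |-3|·2^0 + |1|·2^1 + |1|·2^2
  = 3 + 2 + 4 = 9.
This bounds M(r) := max_{|z|=r} |p(z)| from above; equality holds iff all terms c_k z^k can be made to align in phase at a single z on |z|=r.
Part (b). At z = 2 (real, on the circle |z| = r):
  p(2) = (-3)·2^0 + (1)·2^1 + (1)·2^2 = 3.
  |p(2)| = 3.
Check: |p(2)| = 3 ≤ 9 = M_tri(2). ✓ Equality does not hold at z = 2 (the coefficients have mixed signs, so the terms do not all align in phase there).

M_tri(2) = 9; |p(2)| = 3; equality at z=2: no.


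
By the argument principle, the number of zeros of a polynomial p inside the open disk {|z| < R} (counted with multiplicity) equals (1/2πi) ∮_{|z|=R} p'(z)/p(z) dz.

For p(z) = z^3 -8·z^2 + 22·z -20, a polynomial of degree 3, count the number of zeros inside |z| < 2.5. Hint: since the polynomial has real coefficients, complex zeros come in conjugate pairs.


The zeros of p are: (3 + 1i), (3 - 1i), 2.
Their magnitudes are: 3.162, 3.162, 2.
Zeros with |z| < R = 2.5: 2.
Count = 1.
By the argument principle, (1/2πi) ∮_{|z|=R} p'(z)/p(z) dz equals exactly this count.

Number of zeros inside |z| < 2.5: 1.


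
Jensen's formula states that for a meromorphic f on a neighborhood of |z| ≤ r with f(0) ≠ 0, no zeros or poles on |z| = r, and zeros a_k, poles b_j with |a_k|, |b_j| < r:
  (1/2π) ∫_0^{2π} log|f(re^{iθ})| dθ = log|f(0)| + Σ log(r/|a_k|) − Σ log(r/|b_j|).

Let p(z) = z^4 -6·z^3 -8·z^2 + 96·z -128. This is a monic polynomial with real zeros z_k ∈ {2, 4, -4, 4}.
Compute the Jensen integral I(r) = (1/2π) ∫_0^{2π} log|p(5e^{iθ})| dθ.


Zeros: -4, 2, 4, 4; r = 5.
Inside |z| < r: -4, 2, 4, 4. Outside (|z| ≥ r): ∅.
p(0) = -128, so log|p(0)| = log(128) = 4.8520.
Apply Jensen: I(r) = log|p(0)| + Σ_k log(r/|z_k|), summed over zeros inside |z| < r.
  log(r/|z_k|) for z_k = 2: log(5/2) = 0.9163
  log(r/|z_k|) for z_k = 4: log(5/4) = 0.2231
  log(r/|z_k|) for z_k = -4: log(5/4) = 0.2231
  log(r/|z_k|) for z_k = 4: log(5/4) = 0.2231
Sum over inside zeros: 1.5857.
I(r) = log|p(0)| + (inside sum) = 4.8520 + 1.5857 = 6.4378.
Closed form (all zeros inside, monic): I(r) = n·log(r) = 4·log(5) = 6.4378. ✓

I(r) ≈ 6.4378.


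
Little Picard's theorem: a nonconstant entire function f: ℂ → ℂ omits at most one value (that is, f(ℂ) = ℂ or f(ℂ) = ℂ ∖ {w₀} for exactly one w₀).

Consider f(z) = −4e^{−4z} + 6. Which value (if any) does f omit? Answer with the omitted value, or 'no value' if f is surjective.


Little Picard bounds the complement of f(ℂ) to at most one point.
e^{−4z} is never zero on ℂ, so -4·e^{−4z} takes every value in ℂ ∖ {0}. Adding 6 shifts the range to ℂ ∖ {6}. Thus f omits exactly the value 6.

Omitted value: 6.


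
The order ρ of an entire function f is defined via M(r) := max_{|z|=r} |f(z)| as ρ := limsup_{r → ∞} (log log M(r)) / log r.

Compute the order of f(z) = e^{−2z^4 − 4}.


|e^{−2z^4 − 4}| = e^{Re(-2·z^4) + -4} ≤ e^{2|z|^4 + -4} = e^{2r^4 + -4} on |z| = r, so ρ ≤ 4. Choosing z on |z|=r so that -2·z^4 is real positive (always possible by picking arg z appropriately) gives |f(z)| = e^{2r^4 + -4}, matching the bound. The additive constant -4 does not affect log log M(r) ~ 4·log r. Hence ρ = 4.
Therefore ρ = 4.

Order ρ = 4.


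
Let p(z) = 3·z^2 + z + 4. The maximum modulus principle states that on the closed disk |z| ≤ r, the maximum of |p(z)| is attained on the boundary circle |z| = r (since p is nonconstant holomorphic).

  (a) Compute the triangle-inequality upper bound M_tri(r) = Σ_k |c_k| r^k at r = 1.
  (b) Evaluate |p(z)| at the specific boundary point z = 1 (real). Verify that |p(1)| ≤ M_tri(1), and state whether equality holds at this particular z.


Coefficients: c_0 = 4, c_1 = 1, c_2 = 3. Radius r = 1.
Part (a). Triangle bound: M_tri(r) = Σ_k |c_k| r^k
  = |4|·1^0 + |1|·1^1 + |3|·1^2
  = 4 + 1 + 3 = 8.
This bounds M(r) := max_{|z|=r} |p(z)| from above; equality holds iff all terms c_k z^k can be made to align in phase at a single z on |z|=r.
Part (b). At z = 1 (real, on the circle |z| = r):
  p(1) = (4)·1^0 + (1)·1^1 + (3)·1^2 = 8.
  |p(1)| = 8.
Since all nonzero coefficients share the same sign, |p(1)| = 8 = M_tri(1); the triangle bound is attained at z = 1, so in fact M(r) = 8.

M_tri(1) = 8; |p(1)| = 8; equality at z=1: yes.
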